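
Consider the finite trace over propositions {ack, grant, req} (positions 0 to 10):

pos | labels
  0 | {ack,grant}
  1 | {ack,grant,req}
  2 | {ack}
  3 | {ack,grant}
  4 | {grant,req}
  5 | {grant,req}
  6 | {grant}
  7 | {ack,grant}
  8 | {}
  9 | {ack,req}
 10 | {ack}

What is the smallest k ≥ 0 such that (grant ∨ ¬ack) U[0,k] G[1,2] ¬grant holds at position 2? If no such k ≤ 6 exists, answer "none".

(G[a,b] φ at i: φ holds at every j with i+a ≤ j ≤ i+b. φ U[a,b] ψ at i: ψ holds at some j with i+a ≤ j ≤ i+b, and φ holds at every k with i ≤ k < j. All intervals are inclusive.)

none

Need earliest j ≥ 2 with G[1,2] ¬grant, and (grant ∨ ¬ack) at every k in [2,j-1].
  j=2: rhs fails.
  j=3: rhs fails.
  j=4: rhs fails.
  j=5: rhs fails.
  j=6: rhs fails.
  j=7: rhs holds but lhs fails at k=2.
  j=8: rhs holds but lhs fails at k=2.
No witness within the range → none.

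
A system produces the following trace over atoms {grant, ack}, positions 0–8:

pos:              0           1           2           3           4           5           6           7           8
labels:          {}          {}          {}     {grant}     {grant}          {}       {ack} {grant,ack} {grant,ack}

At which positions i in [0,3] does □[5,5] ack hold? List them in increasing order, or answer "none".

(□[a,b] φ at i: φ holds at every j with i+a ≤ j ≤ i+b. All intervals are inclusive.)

Evaluate at each i in [0,3]:
  i=0: ✗ (fails at j=5)
  i=1: ✓ (all of [6,6])
  i=2: ✓ (all of [7,7])
  i=3: ✓ (all of [8,8])

1, 2, 3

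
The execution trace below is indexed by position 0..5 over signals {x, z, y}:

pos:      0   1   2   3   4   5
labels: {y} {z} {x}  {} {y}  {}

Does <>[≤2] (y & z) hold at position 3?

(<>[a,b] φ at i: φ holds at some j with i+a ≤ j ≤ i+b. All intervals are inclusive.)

Does not hold

Check (y & z) at each j in [3,5]:
  j=3: false
  j=4: false
  j=5: false
No position in the window satisfies it → formula fails.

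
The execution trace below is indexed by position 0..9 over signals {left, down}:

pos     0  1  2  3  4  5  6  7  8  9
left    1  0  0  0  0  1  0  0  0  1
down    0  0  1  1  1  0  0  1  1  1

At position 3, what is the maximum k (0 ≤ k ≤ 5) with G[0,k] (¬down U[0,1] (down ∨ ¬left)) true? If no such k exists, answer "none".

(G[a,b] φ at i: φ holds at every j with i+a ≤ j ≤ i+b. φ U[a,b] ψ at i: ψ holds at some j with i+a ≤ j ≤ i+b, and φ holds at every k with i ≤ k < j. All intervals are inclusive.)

5

(¬down U[0,1] (down ∨ ¬left)) must hold from j=3 onward; find where it first fails.
  j=3: holds
  j=4: holds
  j=5: holds
  j=6: holds
  j=7: holds
  j=8: holds
Holds through j=8; largest k = 5.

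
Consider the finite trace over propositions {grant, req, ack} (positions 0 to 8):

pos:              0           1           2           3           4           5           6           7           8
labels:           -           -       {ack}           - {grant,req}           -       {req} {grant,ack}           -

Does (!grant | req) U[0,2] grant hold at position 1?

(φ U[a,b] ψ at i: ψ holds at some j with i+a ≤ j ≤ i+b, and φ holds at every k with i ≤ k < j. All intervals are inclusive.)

No

Need some j in [1,3] with grant, and (!grant | req) at every k in [1,j-1].
  j=1: grant false.
  j=2: grant false.
  j=3: grant false.
No j in the window works → until fails.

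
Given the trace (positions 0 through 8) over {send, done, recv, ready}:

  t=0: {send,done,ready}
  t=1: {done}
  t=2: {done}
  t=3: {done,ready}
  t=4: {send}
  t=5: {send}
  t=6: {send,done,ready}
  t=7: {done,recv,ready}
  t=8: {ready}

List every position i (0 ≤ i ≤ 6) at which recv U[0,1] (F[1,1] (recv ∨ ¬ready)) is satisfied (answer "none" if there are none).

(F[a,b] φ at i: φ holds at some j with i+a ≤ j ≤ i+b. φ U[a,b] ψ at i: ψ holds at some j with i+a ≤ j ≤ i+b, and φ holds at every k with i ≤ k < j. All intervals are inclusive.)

Evaluate at each i in [0,6]:
  i=0: ✓ (rhs at j=0)
  i=1: ✓ (rhs at j=1)
  i=2: ✗ (lhs fails at k=2 before rhs at j=3)
  i=3: ✓ (rhs at j=3)
  i=4: ✓ (rhs at j=4)
  i=5: ✗ (lhs fails at k=5 before rhs at j=6)
  i=6: ✓ (rhs at j=6)

0, 1, 3, 4, 6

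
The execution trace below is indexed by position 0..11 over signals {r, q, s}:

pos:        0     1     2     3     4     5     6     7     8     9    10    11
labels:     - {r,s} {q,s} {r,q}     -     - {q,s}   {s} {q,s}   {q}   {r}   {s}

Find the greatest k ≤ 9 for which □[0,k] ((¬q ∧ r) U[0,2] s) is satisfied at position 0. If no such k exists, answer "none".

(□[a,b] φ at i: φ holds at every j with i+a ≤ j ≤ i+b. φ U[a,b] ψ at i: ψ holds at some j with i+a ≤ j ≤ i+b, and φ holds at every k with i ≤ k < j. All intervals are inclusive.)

none

((¬q ∧ r) U[0,2] s) must hold from j=0 onward; find where it first fails.
  j=0: fails → no k works.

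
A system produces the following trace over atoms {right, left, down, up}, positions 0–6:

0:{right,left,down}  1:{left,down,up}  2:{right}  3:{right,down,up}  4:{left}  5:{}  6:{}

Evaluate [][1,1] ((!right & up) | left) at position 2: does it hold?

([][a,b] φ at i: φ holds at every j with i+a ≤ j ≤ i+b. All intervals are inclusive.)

False

Check ((!right & up) | left) at every j in [3,3]:
  j=3: false
Fails at j=3 → formula fails.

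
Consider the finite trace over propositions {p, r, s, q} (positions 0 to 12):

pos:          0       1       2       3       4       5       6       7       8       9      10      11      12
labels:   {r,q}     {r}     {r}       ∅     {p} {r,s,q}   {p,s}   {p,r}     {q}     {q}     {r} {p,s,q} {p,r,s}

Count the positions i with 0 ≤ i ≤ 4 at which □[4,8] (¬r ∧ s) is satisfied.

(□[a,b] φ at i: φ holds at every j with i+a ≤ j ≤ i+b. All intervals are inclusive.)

0

Evaluate at each i in [0,4]:
  i=0: ✗ (fails at j=4)
  i=1: ✗ (fails at j=5)
  i=2: ✗ (fails at j=7)
  i=3: ✗ (fails at j=7)
  i=4: ✗ (fails at j=8)
Positions where it holds: {} → 0.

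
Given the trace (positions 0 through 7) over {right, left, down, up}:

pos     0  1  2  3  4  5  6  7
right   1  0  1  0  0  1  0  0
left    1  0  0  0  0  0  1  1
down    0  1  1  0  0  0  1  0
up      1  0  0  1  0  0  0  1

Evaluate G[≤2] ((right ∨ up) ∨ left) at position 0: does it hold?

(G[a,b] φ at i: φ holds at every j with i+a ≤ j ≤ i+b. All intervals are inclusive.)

Does not hold

Check ((right ∨ up) ∨ left) at every j in [0,2]:
  j=0: true
  j=1: false
  j=2: true
Fails at j=1 → formula fails.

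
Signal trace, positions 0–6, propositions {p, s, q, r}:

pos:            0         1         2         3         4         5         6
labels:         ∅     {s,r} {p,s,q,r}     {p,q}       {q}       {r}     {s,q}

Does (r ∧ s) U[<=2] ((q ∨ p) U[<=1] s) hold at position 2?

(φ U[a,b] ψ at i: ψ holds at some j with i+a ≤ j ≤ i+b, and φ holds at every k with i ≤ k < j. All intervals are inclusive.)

Need some j in [2,4] with ((q ∨ p) U[<=1] s), and (r ∧ s) at every k in [2,j-1].
  j=2: ((q ∨ p) U[<=1] s) holds; no prefix to check → satisfied.

True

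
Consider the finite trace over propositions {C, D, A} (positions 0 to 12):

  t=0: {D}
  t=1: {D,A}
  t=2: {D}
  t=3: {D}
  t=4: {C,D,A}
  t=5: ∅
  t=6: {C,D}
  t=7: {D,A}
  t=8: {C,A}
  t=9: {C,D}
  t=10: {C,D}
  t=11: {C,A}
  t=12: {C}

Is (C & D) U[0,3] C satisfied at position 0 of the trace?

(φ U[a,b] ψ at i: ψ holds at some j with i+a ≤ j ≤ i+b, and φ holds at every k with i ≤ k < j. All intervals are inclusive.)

Need some j in [0,3] with C, and (C & D) at every k in [0,j-1].
  j=0: C false.
  j=1: C false.
  j=2: C false.
  j=3: C false.
No j in the window works → until fails.

False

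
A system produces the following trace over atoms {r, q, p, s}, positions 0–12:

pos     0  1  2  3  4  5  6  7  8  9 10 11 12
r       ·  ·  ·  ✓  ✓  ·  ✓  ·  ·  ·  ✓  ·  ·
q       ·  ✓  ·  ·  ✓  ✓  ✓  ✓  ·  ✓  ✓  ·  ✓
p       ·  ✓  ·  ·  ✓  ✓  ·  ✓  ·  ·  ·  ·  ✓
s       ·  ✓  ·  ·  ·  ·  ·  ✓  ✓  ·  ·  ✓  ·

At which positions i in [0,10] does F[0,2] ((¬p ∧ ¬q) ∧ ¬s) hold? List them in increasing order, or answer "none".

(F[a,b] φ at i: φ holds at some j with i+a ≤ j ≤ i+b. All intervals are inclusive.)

0, 1, 2, 3

Evaluate at each i in [0,10]:
  i=0: ✓ (witness j=0)
  i=1: ✓ (witness j=2)
  i=2: ✓ (witness j=2)
  i=3: ✓ (witness j=3)
  i=4: ✗ (none in [4,6])
  i=5: ✗ (none in [5,7])
  i=6: ✗ (none in [6,8])
  i=7: ✗ (none in [7,9])
  i=8: ✗ (none in [8,10])
  i=9: ✗ (none in [9,11])
  i=10: ✗ (none in [10,12])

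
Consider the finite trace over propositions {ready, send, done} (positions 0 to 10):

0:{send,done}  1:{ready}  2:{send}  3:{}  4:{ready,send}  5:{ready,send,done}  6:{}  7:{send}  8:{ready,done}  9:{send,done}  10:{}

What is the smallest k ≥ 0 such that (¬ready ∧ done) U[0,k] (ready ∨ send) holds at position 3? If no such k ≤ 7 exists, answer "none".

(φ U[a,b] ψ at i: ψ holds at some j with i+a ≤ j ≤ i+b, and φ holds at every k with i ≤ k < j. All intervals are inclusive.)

none

Need earliest j ≥ 3 with (ready ∨ send), and (¬ready ∧ done) at every k in [3,j-1].
  j=3: rhs fails.
  j=4: rhs holds but lhs fails at k=3.
  j=5: rhs holds but lhs fails at k=3.
  j=6: rhs fails.
  j=7: rhs holds but lhs fails at k=3.
  j=8: rhs holds but lhs fails at k=3.
  j=9: rhs holds but lhs fails at k=3.
  j=10: rhs fails.
No witness within the range → none.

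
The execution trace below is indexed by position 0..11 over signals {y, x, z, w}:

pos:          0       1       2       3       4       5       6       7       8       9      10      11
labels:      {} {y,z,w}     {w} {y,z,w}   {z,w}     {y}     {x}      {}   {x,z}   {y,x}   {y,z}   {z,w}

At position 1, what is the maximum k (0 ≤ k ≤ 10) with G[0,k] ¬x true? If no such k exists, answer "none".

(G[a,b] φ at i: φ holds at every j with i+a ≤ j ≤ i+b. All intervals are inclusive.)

4

¬x must hold from j=1 onward; find where it first fails.
  j=1: holds
  j=2: holds
  j=3: holds
  j=4: holds
  j=5: holds
  j=6: fails
Holds on [1,5], so largest k = 4.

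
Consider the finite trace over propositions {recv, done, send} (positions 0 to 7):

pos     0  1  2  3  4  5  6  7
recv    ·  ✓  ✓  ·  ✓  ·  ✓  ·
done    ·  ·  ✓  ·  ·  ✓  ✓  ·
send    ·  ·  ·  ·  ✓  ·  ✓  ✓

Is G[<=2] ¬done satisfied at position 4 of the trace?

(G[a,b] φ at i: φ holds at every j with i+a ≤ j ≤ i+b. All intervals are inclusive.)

Check ¬done at every j in [4,6]:
  j=4: true
  j=5: false
  j=6: false
Fails at j=5 → formula fails.

False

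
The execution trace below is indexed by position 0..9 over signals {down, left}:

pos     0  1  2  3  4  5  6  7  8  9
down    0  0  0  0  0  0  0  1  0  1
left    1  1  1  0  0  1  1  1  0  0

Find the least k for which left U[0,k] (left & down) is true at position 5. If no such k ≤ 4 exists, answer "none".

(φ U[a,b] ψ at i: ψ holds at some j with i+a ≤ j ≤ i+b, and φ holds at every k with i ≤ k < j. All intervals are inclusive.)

2

Need earliest j ≥ 5 with (left & down), and left at every k in [5,j-1].
  j=5: rhs fails.
  j=6: rhs fails.
  j=7: rhs holds; lhs holds on [5,6]. k = 2.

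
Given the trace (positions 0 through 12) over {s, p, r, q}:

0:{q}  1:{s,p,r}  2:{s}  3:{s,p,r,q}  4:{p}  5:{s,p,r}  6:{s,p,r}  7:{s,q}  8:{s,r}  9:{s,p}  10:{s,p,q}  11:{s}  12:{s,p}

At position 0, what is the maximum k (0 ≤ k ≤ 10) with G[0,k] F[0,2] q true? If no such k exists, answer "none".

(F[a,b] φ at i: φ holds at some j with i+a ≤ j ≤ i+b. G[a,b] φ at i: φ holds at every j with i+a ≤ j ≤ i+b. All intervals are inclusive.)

3

F[0,2] q must hold from j=0 onward; find where it first fails.
  j=0: holds
  j=1: holds
  j=2: holds
  j=3: holds
  j=4: fails
Holds on [0,3], so largest k = 3.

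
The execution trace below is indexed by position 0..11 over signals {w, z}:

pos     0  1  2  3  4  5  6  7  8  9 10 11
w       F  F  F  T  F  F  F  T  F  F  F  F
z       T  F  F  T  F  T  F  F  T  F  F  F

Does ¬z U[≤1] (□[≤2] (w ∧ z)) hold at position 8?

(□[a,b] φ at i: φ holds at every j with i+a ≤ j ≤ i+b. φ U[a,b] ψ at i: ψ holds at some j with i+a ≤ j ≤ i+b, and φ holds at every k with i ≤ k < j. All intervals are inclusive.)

Does not hold

Need some j in [8,9] with □[≤2] (w ∧ z), and ¬z at every k in [8,j-1].
  j=8: □[≤2] (w ∧ z) — fails at 8.
  j=9: □[≤2] (w ∧ z) — fails at 9.
No j in the window works → until fails.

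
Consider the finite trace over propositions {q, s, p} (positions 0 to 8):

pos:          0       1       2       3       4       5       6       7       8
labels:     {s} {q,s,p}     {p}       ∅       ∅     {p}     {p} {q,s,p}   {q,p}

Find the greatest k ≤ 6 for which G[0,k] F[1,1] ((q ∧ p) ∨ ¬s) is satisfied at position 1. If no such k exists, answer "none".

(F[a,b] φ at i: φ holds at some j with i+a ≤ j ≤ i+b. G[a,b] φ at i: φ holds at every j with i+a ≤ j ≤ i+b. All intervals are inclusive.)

F[1,1] ((q ∧ p) ∨ ¬s) must hold from j=1 onward; find where it first fails.
  j=1: holds
  j=2: holds
  j=3: holds
  j=4: holds
  j=5: holds
  j=6: holds
  j=7: holds
Holds through j=7; largest k = 6.

6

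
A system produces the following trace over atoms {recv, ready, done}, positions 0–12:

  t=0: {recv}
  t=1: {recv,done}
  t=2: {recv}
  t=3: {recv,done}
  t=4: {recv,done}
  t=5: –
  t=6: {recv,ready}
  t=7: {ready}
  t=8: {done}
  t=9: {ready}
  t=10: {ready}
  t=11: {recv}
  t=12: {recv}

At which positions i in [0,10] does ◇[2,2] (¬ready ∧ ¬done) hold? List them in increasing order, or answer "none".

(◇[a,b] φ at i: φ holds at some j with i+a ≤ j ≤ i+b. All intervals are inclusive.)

0, 3, 9, 10

Evaluate at each i in [0,10]:
  i=0: ✓ (witness j=2)
  i=1: ✗ (none in [3,3])
  i=2: ✗ (none in [4,4])
  i=3: ✓ (witness j=5)
  i=4: ✗ (none in [6,6])
  i=5: ✗ (none in [7,7])
  i=6: ✗ (none in [8,8])
  i=7: ✗ (none in [9,9])
  i=8: ✗ (none in [10,10])
  i=9: ✓ (witness j=11)
  i=10: ✓ (witness j=12)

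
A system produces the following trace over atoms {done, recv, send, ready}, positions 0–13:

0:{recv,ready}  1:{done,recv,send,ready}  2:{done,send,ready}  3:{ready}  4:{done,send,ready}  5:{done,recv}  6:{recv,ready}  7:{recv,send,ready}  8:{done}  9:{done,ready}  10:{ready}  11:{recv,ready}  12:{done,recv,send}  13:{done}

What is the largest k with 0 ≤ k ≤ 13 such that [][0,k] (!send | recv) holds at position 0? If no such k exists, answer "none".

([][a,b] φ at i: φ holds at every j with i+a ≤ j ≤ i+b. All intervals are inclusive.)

(!send | recv) must hold from j=0 onward; find where it first fails.
  j=0: holds
  j=1: holds
  j=2: fails
Holds on [0,1], so largest k = 1.

1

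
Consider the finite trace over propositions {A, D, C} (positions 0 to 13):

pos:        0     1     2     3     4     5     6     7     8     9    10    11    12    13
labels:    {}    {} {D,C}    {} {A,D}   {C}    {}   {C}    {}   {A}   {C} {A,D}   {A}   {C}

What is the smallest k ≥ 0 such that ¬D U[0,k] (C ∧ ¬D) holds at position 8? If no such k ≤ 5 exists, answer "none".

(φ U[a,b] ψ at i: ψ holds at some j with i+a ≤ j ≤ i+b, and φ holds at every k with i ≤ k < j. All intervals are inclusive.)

Need earliest j ≥ 8 with (C ∧ ¬D), and ¬D at every k in [8,j-1].
  j=8: rhs fails.
  j=9: rhs fails.
  j=10: rhs holds; lhs holds on [8,9]. k = 2.

2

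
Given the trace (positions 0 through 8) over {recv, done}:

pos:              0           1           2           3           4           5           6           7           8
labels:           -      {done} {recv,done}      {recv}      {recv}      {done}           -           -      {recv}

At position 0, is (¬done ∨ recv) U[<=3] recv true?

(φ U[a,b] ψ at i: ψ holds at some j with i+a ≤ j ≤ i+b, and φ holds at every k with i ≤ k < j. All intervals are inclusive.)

Need some j in [0,3] with recv, and (¬done ∨ recv) at every k in [0,j-1].
  j=0: recv false.
  j=1: recv false.
  j=2: recv holds, but (¬done ∨ recv) fails at k=1 → not this j.
  j=3: recv holds, but (¬done ∨ recv) fails at k=1 → not this j.
No j in the window works → until fails.

False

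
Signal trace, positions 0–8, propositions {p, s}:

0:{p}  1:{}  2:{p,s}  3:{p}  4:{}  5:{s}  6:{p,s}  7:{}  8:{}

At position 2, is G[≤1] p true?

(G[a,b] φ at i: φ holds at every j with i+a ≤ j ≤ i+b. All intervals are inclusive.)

Yes

Check p at every j in [2,3]:
  j=2: true
  j=3: true
All positions satisfy it → formula holds.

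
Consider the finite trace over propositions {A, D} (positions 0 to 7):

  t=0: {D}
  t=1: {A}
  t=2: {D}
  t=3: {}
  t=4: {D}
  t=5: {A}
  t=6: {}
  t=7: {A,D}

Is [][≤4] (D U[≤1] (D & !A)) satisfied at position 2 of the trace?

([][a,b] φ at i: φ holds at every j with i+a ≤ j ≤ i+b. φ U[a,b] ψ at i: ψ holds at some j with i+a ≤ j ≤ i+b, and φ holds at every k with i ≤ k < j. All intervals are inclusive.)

Check (D U[≤1] (D & !A)) at every j in [2,6]:
  j=2: holds
  j=3: fails
  j=4: holds
  j=5: fails
  j=6: fails
Fails at j=3 → formula fails.

False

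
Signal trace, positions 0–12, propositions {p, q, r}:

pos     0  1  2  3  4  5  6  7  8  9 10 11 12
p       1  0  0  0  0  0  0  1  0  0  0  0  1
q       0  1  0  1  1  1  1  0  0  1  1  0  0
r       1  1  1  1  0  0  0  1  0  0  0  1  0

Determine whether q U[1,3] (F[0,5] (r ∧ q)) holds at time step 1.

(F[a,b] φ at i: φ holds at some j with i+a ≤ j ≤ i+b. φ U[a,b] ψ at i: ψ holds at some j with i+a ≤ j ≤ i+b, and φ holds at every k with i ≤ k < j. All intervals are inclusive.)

Yes

Need some j in [2,4] with F[0,5] (r ∧ q), and q at every k in [1,j-1].
  j=2: F[0,5] (r ∧ q) holds; q holds at every k in [1,1] → satisfied.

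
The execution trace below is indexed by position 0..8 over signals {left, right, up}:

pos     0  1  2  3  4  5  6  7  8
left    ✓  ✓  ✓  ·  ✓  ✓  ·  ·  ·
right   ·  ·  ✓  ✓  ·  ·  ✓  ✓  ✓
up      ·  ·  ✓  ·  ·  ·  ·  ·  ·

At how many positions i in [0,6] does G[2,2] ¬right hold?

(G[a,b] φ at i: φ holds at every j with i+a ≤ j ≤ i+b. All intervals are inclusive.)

2

Evaluate at each i in [0,6]:
  i=0: ✗ (fails at j=2)
  i=1: ✗ (fails at j=3)
  i=2: ✓ (all of [4,4])
  i=3: ✓ (all of [5,5])
  i=4: ✗ (fails at j=6)
  i=5: ✗ (fails at j=7)
  i=6: ✗ (fails at j=8)
Positions where it holds: {2, 3} → 2.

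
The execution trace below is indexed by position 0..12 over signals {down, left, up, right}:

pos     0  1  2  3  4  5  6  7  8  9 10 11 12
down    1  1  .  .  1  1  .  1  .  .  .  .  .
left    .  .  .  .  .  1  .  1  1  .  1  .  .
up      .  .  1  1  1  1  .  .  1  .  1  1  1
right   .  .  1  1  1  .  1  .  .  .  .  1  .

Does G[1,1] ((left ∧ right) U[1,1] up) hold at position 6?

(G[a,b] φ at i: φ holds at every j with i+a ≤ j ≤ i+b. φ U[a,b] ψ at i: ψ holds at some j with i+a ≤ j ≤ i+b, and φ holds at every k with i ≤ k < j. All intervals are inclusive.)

Check ((left ∧ right) U[1,1] up) at every j in [7,7]:
  j=7: fails
Fails at j=7 → formula fails.

False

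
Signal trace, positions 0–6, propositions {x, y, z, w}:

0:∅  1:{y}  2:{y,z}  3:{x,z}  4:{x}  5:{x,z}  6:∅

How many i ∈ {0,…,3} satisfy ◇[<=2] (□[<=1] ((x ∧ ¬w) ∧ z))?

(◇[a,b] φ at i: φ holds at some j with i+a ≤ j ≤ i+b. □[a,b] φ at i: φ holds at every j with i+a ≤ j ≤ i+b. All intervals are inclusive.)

Evaluate at each i in [0,3]:
  i=0: ✗ (none in [0,2])
  i=1: ✗ (none in [1,3])
  i=2: ✗ (none in [2,4])
  i=3: ✗ (none in [3,5])
Positions where it holds: {} → 0.

0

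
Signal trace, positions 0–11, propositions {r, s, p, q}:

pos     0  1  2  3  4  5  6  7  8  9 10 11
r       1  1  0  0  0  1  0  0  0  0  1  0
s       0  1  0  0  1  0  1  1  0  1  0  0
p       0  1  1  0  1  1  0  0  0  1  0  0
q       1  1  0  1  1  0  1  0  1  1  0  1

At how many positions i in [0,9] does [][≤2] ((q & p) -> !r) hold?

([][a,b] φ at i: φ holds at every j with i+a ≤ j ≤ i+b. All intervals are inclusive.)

Evaluate at each i in [0,9]:
  i=0: ✗ (fails at j=1)
  i=1: ✗ (fails at j=1)
  i=2: ✓ (all of [2,4])
  i=3: ✓ (all of [3,5])
  i=4: ✓ (all of [4,6])
  i=5: ✓ (all of [5,7])
  i=6: ✓ (all of [6,8])
  i=7: ✓ (all of [7,9])
  i=8: ✓ (all of [8,10])
  i=9: ✓ (all of [9,11])
Positions where it holds: {2, 3, 4, 5, 6, 7, 8, 9} → 8.

8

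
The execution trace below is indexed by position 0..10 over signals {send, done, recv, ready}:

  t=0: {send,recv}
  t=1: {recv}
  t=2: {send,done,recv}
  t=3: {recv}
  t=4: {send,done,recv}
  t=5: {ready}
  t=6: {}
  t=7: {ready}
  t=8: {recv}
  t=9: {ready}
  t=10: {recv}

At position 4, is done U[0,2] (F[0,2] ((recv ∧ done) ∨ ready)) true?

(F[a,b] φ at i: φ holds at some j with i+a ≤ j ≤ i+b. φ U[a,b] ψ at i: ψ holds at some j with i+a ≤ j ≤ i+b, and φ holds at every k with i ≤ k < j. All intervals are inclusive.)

Need some j in [4,6] with F[0,2] ((recv ∧ done) ∨ ready), and done at every k in [4,j-1].
  j=4: F[0,2] ((recv ∧ done) ∨ ready) holds; no prefix to check → satisfied.

True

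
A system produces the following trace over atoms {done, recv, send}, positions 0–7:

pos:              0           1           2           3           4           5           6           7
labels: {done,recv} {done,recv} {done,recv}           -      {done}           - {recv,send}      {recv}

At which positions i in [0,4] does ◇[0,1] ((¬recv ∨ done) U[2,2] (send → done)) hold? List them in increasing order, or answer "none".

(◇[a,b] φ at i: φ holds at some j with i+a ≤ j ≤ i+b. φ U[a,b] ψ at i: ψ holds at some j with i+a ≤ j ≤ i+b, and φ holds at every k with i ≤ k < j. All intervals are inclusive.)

Evaluate at each i in [0,4]:
  i=0: ✓ (witness j=0)
  i=1: ✓ (witness j=1)
  i=2: ✓ (witness j=2)
  i=3: ✓ (witness j=3)
  i=4: ✗ (none in [4,5])

0, 1, 2, 3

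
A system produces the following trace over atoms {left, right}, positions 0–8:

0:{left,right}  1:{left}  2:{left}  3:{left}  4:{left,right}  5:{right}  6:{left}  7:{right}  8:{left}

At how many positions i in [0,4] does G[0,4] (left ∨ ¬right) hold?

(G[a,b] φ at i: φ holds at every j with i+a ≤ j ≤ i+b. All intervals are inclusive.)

Evaluate at each i in [0,4]:
  i=0: ✓ (all of [0,4])
  i=1: ✗ (fails at j=5)
  i=2: ✗ (fails at j=5)
  i=3: ✗ (fails at j=5)
  i=4: ✗ (fails at j=5)
Positions where it holds: {0} → 1.

1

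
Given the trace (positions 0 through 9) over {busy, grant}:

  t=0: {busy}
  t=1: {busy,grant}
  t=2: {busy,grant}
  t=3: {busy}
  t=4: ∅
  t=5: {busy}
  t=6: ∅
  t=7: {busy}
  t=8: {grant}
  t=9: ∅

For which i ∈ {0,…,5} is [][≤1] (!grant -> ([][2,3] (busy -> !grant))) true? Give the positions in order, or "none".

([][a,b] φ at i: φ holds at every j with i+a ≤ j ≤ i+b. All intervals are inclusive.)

Evaluate at each i in [0,5]:
  i=0: ✗ (fails at j=0)
  i=1: ✓ (all of [1,2])
  i=2: ✓ (all of [2,3])
  i=3: ✓ (all of [3,4])
  i=4: ✓ (all of [4,5])
  i=5: ✓ (all of [5,6])

1, 2, 3, 4, 5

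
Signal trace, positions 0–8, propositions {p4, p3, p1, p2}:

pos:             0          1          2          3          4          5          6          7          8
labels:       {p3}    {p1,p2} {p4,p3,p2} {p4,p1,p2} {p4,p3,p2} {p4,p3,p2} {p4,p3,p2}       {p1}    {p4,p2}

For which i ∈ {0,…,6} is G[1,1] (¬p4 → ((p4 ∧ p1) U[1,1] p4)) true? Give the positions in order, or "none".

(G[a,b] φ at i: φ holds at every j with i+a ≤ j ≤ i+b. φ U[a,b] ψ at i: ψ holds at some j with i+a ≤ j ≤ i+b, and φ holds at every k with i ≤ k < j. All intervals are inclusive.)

Evaluate at each i in [0,6]:
  i=0: ✗ (fails at j=1)
  i=1: ✓ (all of [2,2])
  i=2: ✓ (all of [3,3])
  i=3: ✓ (all of [4,4])
  i=4: ✓ (all of [5,5])
  i=5: ✓ (all of [6,6])
  i=6: ✗ (fails at j=7)

1, 2, 3, 4, 5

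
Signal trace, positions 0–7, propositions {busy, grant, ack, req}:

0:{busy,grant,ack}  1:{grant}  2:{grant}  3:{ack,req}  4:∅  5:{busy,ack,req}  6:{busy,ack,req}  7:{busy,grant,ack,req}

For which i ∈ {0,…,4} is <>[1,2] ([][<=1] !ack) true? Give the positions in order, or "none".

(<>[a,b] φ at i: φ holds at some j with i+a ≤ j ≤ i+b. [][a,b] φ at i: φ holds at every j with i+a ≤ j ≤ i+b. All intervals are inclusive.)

0

Evaluate at each i in [0,4]:
  i=0: ✓ (witness j=1)
  i=1: ✗ (none in [2,3])
  i=2: ✗ (none in [3,4])
  i=3: ✗ (none in [4,5])
  i=4: ✗ (none in [5,6])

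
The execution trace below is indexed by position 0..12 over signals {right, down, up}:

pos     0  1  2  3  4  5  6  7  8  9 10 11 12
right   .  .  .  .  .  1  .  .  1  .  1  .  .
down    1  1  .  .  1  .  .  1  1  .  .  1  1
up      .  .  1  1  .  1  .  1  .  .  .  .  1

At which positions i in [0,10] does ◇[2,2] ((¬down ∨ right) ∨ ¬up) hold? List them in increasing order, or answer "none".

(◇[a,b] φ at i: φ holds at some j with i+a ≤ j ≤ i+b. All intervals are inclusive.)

Evaluate at each i in [0,10]:
  i=0: ✓ (witness j=2)
  i=1: ✓ (witness j=3)
  i=2: ✓ (witness j=4)
  i=3: ✓ (witness j=5)
  i=4: ✓ (witness j=6)
  i=5: ✗ (none in [7,7])
  i=6: ✓ (witness j=8)
  i=7: ✓ (witness j=9)
  i=8: ✓ (witness j=10)
  i=9: ✓ (witness j=11)
  i=10: ✗ (none in [12,12])

0, 1, 2, 3, 4, 6, 7, 8, 9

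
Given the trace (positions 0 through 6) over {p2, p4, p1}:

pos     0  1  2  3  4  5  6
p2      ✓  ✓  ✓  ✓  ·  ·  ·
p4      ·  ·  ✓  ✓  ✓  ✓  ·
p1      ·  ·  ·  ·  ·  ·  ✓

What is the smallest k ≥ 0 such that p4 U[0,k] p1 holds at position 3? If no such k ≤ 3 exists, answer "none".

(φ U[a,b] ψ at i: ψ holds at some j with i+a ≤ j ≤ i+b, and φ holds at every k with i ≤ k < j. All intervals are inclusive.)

Need earliest j ≥ 3 with p1, and p4 at every k in [3,j-1].
  j=3: rhs fails.
  j=4: rhs fails.
  j=5: rhs fails.
  j=6: rhs holds; lhs holds on [3,5]. k = 3.

3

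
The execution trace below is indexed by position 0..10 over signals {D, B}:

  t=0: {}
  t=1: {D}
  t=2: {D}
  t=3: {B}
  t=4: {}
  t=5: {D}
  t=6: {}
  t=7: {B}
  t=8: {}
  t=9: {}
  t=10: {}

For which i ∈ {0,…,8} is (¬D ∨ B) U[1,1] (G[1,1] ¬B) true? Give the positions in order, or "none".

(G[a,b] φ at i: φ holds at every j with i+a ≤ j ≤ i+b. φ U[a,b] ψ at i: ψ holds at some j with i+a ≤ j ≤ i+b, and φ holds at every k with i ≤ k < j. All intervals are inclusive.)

Evaluate at each i in [0,8]:
  i=0: ✓ (rhs at j=1; lhs holds on [0,0])
  i=1: ✗ (no rhs in [2,2])
  i=2: ✗ (lhs fails at k=2 before rhs at j=3)
  i=3: ✓ (rhs at j=4; lhs holds on [3,3])
  i=4: ✓ (rhs at j=5; lhs holds on [4,4])
  i=5: ✗ (no rhs in [6,6])
  i=6: ✓ (rhs at j=7; lhs holds on [6,6])
  i=7: ✓ (rhs at j=8; lhs holds on [7,7])
  i=8: ✓ (rhs at j=9; lhs holds on [8,8])

0, 3, 4, 6, 7, 8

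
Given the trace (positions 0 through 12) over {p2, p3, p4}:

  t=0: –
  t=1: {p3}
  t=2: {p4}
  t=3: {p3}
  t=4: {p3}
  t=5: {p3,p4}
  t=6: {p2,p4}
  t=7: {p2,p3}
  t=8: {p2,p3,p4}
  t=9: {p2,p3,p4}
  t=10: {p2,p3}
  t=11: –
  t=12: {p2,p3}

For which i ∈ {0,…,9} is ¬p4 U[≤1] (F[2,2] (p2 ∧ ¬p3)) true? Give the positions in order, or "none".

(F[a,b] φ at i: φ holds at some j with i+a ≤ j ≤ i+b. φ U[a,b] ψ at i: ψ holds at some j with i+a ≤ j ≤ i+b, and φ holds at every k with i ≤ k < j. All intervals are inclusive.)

3, 4

Evaluate at each i in [0,9]:
  i=0: ✗ (no rhs in [0,1])
  i=1: ✗ (no rhs in [1,2])
  i=2: ✗ (no rhs in [2,3])
  i=3: ✓ (rhs at j=4; lhs holds on [3,3])
  i=4: ✓ (rhs at j=4)
  i=5: ✗ (no rhs in [5,6])
  i=6: ✗ (no rhs in [6,7])
  i=7: ✗ (no rhs in [7,8])
  i=8: ✗ (no rhs in [8,9])
  i=9: ✗ (no rhs in [9,10])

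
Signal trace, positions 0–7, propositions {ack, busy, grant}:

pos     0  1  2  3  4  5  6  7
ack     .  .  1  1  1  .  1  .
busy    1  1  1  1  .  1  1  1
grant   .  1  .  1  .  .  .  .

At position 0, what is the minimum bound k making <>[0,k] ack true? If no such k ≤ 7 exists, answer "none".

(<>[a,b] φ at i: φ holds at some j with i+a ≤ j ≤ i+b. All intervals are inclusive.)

Scan j = 0,1,… for ack:
  j=0: fails
  j=1: fails
  j=2: holds
First hit at j=2, so smallest k = 2-0 = 2.

2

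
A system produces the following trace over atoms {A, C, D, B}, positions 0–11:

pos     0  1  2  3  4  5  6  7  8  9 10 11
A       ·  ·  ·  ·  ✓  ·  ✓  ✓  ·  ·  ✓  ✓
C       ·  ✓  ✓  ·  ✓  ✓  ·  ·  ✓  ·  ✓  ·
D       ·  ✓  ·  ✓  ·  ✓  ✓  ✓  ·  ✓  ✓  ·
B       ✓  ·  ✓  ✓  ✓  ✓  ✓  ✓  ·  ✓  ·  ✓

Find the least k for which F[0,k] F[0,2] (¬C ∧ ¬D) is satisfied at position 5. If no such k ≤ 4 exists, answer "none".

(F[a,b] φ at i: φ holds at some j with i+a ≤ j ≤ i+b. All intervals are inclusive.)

Scan j = 5,6,… for F[0,2] (¬C ∧ ¬D):
  j=5: fails
  j=6: fails
  j=7: fails
  j=8: fails
  j=9: holds
First hit at j=9, so smallest k = 9-5 = 4.

4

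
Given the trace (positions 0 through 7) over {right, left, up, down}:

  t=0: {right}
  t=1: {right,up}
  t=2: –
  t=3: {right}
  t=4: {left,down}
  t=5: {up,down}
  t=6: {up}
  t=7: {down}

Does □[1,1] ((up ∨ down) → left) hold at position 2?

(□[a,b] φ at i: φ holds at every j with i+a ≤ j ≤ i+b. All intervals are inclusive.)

Check ((up ∨ down) → left) at every j in [3,3]:
  j=3: antecedent false → ✓
All positions satisfy it → formula holds.

Holds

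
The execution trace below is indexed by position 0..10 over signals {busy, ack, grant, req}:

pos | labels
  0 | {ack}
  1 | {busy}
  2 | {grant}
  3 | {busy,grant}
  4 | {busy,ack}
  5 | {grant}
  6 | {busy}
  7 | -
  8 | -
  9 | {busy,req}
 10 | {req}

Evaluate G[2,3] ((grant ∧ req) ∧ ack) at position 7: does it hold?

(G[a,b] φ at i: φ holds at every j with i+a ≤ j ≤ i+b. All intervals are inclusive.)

Check ((grant ∧ req) ∧ ack) at every j in [9,10]:
  j=9: false
  j=10: false
Fails at j=9 → formula fails.

False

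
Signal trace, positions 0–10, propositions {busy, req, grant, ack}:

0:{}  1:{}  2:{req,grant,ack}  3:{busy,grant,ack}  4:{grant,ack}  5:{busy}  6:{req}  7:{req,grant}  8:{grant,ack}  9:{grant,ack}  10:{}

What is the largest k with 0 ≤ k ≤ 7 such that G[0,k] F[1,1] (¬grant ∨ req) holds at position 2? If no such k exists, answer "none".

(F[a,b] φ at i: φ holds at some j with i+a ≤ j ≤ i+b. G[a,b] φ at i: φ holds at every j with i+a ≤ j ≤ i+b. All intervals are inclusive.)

none

F[1,1] (¬grant ∨ req) must hold from j=2 onward; find where it first fails.
  j=2: fails → no k works.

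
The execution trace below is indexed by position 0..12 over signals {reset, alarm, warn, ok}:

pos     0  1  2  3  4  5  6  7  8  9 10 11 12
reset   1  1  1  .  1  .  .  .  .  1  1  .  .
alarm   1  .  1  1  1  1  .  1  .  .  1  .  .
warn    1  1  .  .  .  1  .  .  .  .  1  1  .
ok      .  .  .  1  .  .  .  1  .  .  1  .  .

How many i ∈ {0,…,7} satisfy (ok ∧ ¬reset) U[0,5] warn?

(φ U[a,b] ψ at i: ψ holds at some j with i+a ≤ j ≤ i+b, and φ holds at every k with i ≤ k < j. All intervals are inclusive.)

3

Evaluate at each i in [0,7]:
  i=0: ✓ (rhs at j=0)
  i=1: ✓ (rhs at j=1)
  i=2: ✗ (lhs fails at k=2 before rhs at j=5)
  i=3: ✗ (lhs fails at k=4 before rhs at j=5)
  i=4: ✗ (lhs fails at k=4 before rhs at j=5)
  i=5: ✓ (rhs at j=5)
  i=6: ✗ (lhs fails at k=6 before rhs at j=10)
  i=7: ✗ (lhs fails at k=8 before rhs at j=10)
Positions where it holds: {0, 1, 5} → 3.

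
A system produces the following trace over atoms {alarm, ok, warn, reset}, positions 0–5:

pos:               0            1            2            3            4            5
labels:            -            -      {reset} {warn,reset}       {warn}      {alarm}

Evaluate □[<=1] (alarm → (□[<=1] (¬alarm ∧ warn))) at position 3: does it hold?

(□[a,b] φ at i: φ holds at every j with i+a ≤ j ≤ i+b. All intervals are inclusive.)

Check (alarm → (□[<=1] (¬alarm ∧ warn))) at every j in [3,4]:
  j=3: antecedent false → ✓
  j=4: antecedent false → ✓
All positions satisfy it → formula holds.

Holds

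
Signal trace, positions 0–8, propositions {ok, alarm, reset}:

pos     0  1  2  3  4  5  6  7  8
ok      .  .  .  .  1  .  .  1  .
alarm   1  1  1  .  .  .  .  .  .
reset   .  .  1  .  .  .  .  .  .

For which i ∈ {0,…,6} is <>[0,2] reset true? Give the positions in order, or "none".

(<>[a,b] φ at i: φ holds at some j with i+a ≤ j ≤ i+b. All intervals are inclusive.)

0, 1, 2

Evaluate at each i in [0,6]:
  i=0: ✓ (witness j=2)
  i=1: ✓ (witness j=2)
  i=2: ✓ (witness j=2)
  i=3: ✗ (none in [3,5])
  i=4: ✗ (none in [4,6])
  i=5: ✗ (none in [5,7])
  i=6: ✗ (none in [6,8])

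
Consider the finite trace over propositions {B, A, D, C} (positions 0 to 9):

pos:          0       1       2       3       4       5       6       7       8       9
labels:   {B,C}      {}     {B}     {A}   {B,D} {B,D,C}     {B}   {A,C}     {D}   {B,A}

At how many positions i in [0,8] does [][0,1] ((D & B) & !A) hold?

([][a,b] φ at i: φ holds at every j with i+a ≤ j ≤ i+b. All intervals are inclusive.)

1

Evaluate at each i in [0,8]:
  i=0: ✗ (fails at j=0)
  i=1: ✗ (fails at j=1)
  i=2: ✗ (fails at j=2)
  i=3: ✗ (fails at j=3)
  i=4: ✓ (all of [4,5])
  i=5: ✗ (fails at j=6)
  i=6: ✗ (fails at j=6)
  i=7: ✗ (fails at j=7)
  i=8: ✗ (fails at j=8)
Positions where it holds: {4} → 1.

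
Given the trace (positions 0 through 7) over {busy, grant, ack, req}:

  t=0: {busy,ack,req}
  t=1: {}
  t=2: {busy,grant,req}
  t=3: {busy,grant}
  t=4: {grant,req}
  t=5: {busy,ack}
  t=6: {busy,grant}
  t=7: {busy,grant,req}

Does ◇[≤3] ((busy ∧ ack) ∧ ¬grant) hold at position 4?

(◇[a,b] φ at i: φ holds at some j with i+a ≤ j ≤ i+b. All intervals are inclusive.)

Yes

Check ((busy ∧ ack) ∧ ¬grant) at each j in [4,7]:
  j=4: false
  j=5: true
  j=6: false
  j=7: false
Found at j=5 → formula holds.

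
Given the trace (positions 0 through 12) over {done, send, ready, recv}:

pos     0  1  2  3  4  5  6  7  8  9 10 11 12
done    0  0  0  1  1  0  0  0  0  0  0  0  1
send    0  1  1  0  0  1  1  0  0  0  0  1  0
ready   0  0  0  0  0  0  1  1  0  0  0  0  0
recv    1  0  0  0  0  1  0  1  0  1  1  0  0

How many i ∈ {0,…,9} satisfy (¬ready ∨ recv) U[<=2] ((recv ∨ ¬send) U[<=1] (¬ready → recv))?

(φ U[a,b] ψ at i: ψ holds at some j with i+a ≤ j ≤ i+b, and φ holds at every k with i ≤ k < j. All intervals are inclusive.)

9

Evaluate at each i in [0,9]:
  i=0: ✓ (rhs at j=0)
  i=1: ✗ (no rhs in [1,3])
  i=2: ✓ (rhs at j=4; lhs holds on [2,3])
  i=3: ✓ (rhs at j=4; lhs holds on [3,3])
  i=4: ✓ (rhs at j=4)
  i=5: ✓ (rhs at j=5)
  i=6: ✓ (rhs at j=6)
  i=7: ✓ (rhs at j=7)
  i=8: ✓ (rhs at j=8)
  i=9: ✓ (rhs at j=9)
Positions where it holds: {0, 2, 3, 4, 5, 6, 7, 8, 9} → 9.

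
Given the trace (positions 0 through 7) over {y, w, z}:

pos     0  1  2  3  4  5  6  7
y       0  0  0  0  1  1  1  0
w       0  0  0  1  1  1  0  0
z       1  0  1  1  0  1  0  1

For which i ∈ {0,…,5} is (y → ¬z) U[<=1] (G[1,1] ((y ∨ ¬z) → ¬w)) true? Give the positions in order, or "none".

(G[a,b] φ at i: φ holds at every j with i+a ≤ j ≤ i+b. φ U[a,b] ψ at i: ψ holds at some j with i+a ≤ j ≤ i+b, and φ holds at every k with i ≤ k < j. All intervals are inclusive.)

Evaluate at each i in [0,5]:
  i=0: ✓ (rhs at j=0)
  i=1: ✓ (rhs at j=1)
  i=2: ✓ (rhs at j=2)
  i=3: ✗ (no rhs in [3,4])
  i=4: ✓ (rhs at j=5; lhs holds on [4,4])
  i=5: ✓ (rhs at j=5)

0, 1, 2, 4, 5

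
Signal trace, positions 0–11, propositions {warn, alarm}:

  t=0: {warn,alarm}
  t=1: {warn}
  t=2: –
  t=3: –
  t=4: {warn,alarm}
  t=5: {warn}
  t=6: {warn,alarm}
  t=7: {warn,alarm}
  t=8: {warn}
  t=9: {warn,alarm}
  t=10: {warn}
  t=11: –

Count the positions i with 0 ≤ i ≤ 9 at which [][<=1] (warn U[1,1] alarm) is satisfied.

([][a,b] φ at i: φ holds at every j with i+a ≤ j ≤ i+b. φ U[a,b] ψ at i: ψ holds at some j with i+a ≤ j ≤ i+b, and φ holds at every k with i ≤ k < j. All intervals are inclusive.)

1

Evaluate at each i in [0,9]:
  i=0: ✗ (fails at j=0)
  i=1: ✗ (fails at j=1)
  i=2: ✗ (fails at j=2)
  i=3: ✗ (fails at j=3)
  i=4: ✗ (fails at j=4)
  i=5: ✓ (all of [5,6])
  i=6: ✗ (fails at j=7)
  i=7: ✗ (fails at j=7)
  i=8: ✗ (fails at j=9)
  i=9: ✗ (fails at j=9)
Positions where it holds: {5} → 1.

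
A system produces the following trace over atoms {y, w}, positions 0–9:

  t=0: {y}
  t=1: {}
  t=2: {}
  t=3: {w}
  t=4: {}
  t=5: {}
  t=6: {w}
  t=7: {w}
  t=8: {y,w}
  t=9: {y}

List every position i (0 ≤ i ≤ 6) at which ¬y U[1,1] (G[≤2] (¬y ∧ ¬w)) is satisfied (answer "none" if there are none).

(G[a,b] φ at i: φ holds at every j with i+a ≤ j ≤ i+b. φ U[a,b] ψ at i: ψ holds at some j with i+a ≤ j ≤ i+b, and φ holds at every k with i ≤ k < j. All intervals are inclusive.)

Evaluate at each i in [0,6]:
  i=0: ✗ (no rhs in [1,1])
  i=1: ✗ (no rhs in [2,2])
  i=2: ✗ (no rhs in [3,3])
  i=3: ✗ (no rhs in [4,4])
  i=4: ✗ (no rhs in [5,5])
  i=5: ✗ (no rhs in [6,6])
  i=6: ✗ (no rhs in [7,7])

none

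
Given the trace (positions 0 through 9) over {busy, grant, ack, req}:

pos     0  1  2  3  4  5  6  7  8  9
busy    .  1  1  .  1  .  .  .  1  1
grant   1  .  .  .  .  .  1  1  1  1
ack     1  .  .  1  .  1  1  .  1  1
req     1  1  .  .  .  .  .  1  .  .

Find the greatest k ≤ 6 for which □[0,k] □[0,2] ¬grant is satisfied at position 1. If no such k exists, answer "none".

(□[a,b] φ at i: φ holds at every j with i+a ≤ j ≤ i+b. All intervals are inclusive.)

2

□[0,2] ¬grant must hold from j=1 onward; find where it first fails.
  j=1: holds
  j=2: holds
  j=3: holds
  j=4: fails
Holds on [1,3], so largest k = 2.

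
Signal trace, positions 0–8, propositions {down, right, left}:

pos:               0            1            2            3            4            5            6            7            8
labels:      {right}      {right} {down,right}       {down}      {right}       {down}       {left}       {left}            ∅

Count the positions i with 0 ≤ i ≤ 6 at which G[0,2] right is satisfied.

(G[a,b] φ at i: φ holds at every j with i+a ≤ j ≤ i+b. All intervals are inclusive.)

Evaluate at each i in [0,6]:
  i=0: ✓ (all of [0,2])
  i=1: ✗ (fails at j=3)
  i=2: ✗ (fails at j=3)
  i=3: ✗ (fails at j=3)
  i=4: ✗ (fails at j=5)
  i=5: ✗ (fails at j=5)
  i=6: ✗ (fails at j=6)
Positions where it holds: {0} → 1.

1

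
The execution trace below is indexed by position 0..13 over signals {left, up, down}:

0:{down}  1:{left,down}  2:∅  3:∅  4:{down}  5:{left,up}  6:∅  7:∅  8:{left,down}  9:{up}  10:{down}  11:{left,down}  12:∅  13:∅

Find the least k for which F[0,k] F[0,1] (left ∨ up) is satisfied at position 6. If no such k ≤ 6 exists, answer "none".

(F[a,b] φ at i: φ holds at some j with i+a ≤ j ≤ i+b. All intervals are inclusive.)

Scan j = 6,7,… for F[0,1] (left ∨ up):
  j=6: fails
  j=7: holds
First hit at j=7, so smallest k = 7-6 = 1.

1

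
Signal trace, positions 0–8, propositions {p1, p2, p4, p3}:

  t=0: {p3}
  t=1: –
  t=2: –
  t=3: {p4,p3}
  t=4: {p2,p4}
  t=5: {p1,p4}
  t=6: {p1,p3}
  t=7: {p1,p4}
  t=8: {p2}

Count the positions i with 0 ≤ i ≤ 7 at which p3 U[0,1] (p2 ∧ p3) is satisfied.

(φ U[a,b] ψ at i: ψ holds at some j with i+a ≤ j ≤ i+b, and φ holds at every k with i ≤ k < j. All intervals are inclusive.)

Evaluate at each i in [0,7]:
  i=0: ✗ (no rhs in [0,1])
  i=1: ✗ (no rhs in [1,2])
  i=2: ✗ (no rhs in [2,3])
  i=3: ✗ (no rhs in [3,4])
  i=4: ✗ (no rhs in [4,5])
  i=5: ✗ (no rhs in [5,6])
  i=6: ✗ (no rhs in [6,7])
  i=7: ✗ (no rhs in [7,8])
Positions where it holds: {} → 0.

0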